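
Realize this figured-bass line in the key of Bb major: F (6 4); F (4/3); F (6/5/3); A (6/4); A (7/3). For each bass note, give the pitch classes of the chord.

F, Bb, D | F, A, Bb, D | F, A, C, D | A, D, F | A, C, Eb, G

F (6/4): F, Bb, D.
F (6/4/3): F, A, Bb, D.
F (6/5/3): F, A, C, D.
A (6/4): A, D, F.
A (7/5/3): A, C, Eb, G.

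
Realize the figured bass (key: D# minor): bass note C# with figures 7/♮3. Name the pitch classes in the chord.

The written figures 7/♮3 are shorthand for 7/5/3: the 5 is implied.
A third above C# in this key is E#, made natural (E) by the ♮ figure.
A fifth above C# in this key is G#.
A seventh above C# in this key is B.
Together with the bass C#, this spells C# minor seventh in root position.

C#, E, G#, B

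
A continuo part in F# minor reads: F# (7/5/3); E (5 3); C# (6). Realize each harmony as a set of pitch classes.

F#, A, C#, E | E, G#, B | C#, E, A

F# (7/5/3): F#, A, C#, E.
E (5/3): E, G#, B.
C# (6/3): C#, E, A.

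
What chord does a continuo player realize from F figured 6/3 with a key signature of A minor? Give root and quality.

D minor

The figures 6/3 indicate a triad in first inversion.
In first inversion the root lies a sixth above the bass: a sixth above F in A minor is D.
The chord tones are F, A, D, giving D minor.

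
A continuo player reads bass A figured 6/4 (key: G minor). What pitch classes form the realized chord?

A fourth above A in this key is D.
A sixth above A in this key is F.
Together with the bass A, this spells D minor in second inversion.

A, D, F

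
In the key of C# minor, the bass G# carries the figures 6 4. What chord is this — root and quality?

C# minor

The figures 6 4 indicate a triad in second inversion.
In second inversion the root lies a fourth above the bass: a fourth above G# in C# minor is C#.
The chord tones are G#, C#, E, giving C# minor.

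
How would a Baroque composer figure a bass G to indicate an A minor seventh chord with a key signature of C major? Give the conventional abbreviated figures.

G is the seventh of A minor seventh, so the chord is in third inversion.
A seventh chord in third inversion is figured 6/4/2, conventionally abbreviated 4/2.

4/2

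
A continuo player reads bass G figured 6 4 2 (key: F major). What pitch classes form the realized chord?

A second above G in this key is A.
A fourth above G in this key is C.
A sixth above G in this key is E.
Together with the bass G, this spells A minor seventh in third inversion.

G, A, C, E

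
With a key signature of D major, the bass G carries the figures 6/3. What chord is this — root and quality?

The figures 6/3 indicate a triad in first inversion.
In first inversion the root lies a sixth above the bass: a sixth above G in D major is E.
The chord tones are G, B, E, giving E minor.

E minor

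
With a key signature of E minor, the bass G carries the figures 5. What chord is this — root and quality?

G major

The figures 5 indicate a triad in root position.
In root position the bass is the root, so the root is G.
The chord tones are G, B, D, giving G major.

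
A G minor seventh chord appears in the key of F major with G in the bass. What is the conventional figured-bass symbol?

G is the root of G minor seventh, so the chord is in root position.
A seventh chord in root position is figured 7/5/3, conventionally abbreviated 7.

7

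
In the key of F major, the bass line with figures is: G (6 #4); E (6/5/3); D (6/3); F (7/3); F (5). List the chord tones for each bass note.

G (6/#4): G, C#, E.
E (6/5/3): E, G, Bb, C.
D (6/3): D, F, Bb.
F (7/5/3): F, A, C, E.
F (5/3): F, A, C.

G, C#, E | E, G, Bb, C | D, F, Bb | F, A, C, E | F, A, C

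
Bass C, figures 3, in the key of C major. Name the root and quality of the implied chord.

The figures 3 indicate a triad in root position.
In root position the bass is the root, so the root is C.
The chord tones are C, E, G, giving C major.

C major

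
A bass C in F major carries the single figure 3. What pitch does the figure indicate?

E

Counting 2 letter steps above C lands on E; in F major, that letter is E.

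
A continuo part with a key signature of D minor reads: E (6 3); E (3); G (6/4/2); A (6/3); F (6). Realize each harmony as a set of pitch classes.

E, G, C | E, G, Bb | G, A, C, E | A, C, F | F, A, D

E (6/3): E, G, C.
E (5/3): E, G, Bb.
G (6/4/2): G, A, C, E.
A (6/3): A, C, F.
F (6/3): F, A, D.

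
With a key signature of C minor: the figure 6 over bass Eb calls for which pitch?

Counting 5 letter steps above Eb lands on C; in C minor, that letter is C.

C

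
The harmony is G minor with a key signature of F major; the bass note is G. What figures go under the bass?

G is the root of G minor, so the chord is in root position.
A triad in root position is figured 5/3, conventionally abbreviated (no figures — root-position triad).

no figures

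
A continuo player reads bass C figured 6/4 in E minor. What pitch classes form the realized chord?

C, F#, A

A fourth above C in this key is F#.
A sixth above C in this key is A.
Together with the bass C, this spells F# diminished in second inversion.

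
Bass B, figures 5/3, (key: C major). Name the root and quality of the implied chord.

The figures 5/3 indicate a triad in root position.
In root position the bass is the root, so the root is B.
The chord tones are B, D, F, giving B diminished.

B diminished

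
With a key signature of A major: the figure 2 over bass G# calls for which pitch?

Counting 1 letter step above G# lands on A; in A major, that letter is A.

A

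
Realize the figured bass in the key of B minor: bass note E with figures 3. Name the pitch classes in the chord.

The written figures 3 are shorthand for 5/3: the 5 is implied.
A third above E in this key is G.
A fifth above E in this key is B.
Together with the bass E, this spells E minor in root position.

E, G, B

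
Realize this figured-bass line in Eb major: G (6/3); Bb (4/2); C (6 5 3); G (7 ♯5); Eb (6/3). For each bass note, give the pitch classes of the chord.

G (6/3): G, Bb, Eb.
Bb (6/4/2): Bb, C, Eb, G.
C (6/5/3): C, Eb, G, Ab.
G (7/#5/3): G, Bb, D#, F.
Eb (6/3): Eb, G, C.

G, Bb, Eb | Bb, C, Eb, G | C, Eb, G, Ab | G, Bb, D#, F | Eb, G, C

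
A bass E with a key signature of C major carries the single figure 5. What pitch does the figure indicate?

Counting 4 letter steps above E lands on B; in C major, that letter is B.

B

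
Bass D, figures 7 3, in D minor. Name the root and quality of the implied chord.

The figures 7 3 indicate a seventh chord in root position.
In root position the bass is the root, so the root is D.
The chord tones are D, F, A, C, giving D minor seventh.

D minor seventh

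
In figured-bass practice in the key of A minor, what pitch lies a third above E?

G

Counting 2 letter steps above E lands on G; in A minor, that letter is G.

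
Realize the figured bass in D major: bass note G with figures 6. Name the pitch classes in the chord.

The written figures 6 are shorthand for 6/3: the 3 is implied.
A third above G in this key is B.
A sixth above G in this key is E.
Together with the bass G, this spells E minor in first inversion.

G, B, E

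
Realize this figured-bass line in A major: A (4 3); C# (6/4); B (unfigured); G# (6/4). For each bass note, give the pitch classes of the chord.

A, C#, D, F# | C#, F#, A | B, D, F# | G#, C#, E

A (6/4/3): A, C#, D, F#.
C# (6/4): C#, F#, A.
B (5/3): B, D, F#.
G# (6/4): G#, C#, E.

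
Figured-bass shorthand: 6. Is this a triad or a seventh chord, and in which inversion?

6 is shorthand for 6/3.
Intervals of 6/3 above the bass form a triad; the bass is the third, so this is first inversion.

triad, first inversion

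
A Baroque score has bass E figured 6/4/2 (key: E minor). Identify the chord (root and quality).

The figures 6/4/2 indicate a seventh chord in third inversion.
In third inversion the root lies a second above the bass: a second above E in E minor is F#.
The chord tones are E, F#, A, C, giving F# half-diminished seventh.

F# half-diminished seventh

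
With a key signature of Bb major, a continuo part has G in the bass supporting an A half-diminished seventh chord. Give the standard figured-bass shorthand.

4/2

G is the seventh of A half-diminished seventh, so the chord is in third inversion.
A seventh chord in third inversion is figured 6/4/2, conventionally abbreviated 4/2.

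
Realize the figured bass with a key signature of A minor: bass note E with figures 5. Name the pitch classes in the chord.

E, G, B

The written figures 5 are shorthand for 5/3: the 3 is implied.
A third above E in this key is G.
A fifth above E in this key is B.
Together with the bass E, this spells E minor in root position.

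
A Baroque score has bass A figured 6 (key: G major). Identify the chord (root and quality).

F# diminished

The figures 6 indicate a triad in first inversion.
In first inversion the root lies a sixth above the bass: a sixth above A in G major is F#.
The chord tones are A, C, F#, giving F# diminished.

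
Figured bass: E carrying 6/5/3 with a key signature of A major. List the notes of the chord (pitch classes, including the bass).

E, G#, B, C#

A third above E in this key is G#.
A fifth above E in this key is B.
A sixth above E in this key is C#.
Together with the bass E, this spells C# minor seventh in first inversion.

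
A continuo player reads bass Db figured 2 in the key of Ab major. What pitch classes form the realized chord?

The written figures 2 are shorthand for 6/4/2: the 6/4 are implied.
A second above Db in this key is Eb.
A fourth above Db in this key is G.
A sixth above Db in this key is Bb.
Together with the bass Db, this spells Eb dominant seventh in third inversion.

Db, Eb, G, Bb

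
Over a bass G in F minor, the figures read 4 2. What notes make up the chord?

The written figures 4 2 are shorthand for 6/4/2: the 6 is implied.
A second above G in this key is Ab.
A fourth above G in this key is C.
A sixth above G in this key is Eb.
Together with the bass G, this spells Ab major seventh in third inversion.

G, Ab, C, Eb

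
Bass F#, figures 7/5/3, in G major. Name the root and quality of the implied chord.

The figures 7/5/3 indicate a seventh chord in root position.
In root position the bass is the root, so the root is F#.
The chord tones are F#, A, C, E, giving F# half-diminished seventh.

F# half-diminished seventh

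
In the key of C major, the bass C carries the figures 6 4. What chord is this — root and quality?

The figures 6 4 indicate a triad in second inversion.
In second inversion the root lies a fourth above the bass: a fourth above C in C major is F.
The chord tones are C, F, A, giving F major.

F major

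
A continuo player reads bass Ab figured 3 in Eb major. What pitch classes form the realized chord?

Ab, C, Eb

The written figures 3 are shorthand for 5/3: the 5 is implied.
A third above Ab in this key is C.
A fifth above Ab in this key is Eb.
Together with the bass Ab, this spells Ab major in root position.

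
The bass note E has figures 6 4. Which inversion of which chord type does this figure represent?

triad, second inversion

Intervals of 6/4 above the bass form a triad; the bass is the fifth, so this is second inversion.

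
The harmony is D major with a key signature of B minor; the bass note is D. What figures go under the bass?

no figures

D is the root of D major, so the chord is in root position.
A triad in root position is figured 5/3, conventionally abbreviated (no figures — root-position triad).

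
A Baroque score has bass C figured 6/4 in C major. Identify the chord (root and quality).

The figures 6/4 indicate a triad in second inversion.
In second inversion the root lies a fourth above the bass: a fourth above C in C major is F.
The chord tones are C, F, A, giving F major.

F major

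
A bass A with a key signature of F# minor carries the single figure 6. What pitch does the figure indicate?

Counting 5 letter steps above A lands on F; in F# minor, that letter is F#.

F#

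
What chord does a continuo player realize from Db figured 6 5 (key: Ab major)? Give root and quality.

Bb minor seventh

The figures 6 5 indicate a seventh chord in first inversion.
In first inversion the root lies a sixth above the bass: a sixth above Db in Ab major is Bb.
The chord tones are Db, F, Ab, Bb, giving Bb minor seventh.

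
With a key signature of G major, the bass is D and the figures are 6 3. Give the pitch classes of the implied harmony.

A third above D in this key is F#.
A sixth above D in this key is B.
Together with the bass D, this spells B minor in first inversion.

D, F#, B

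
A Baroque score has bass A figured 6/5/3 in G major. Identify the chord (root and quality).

The figures 6/5/3 indicate a seventh chord in first inversion.
In first inversion the root lies a sixth above the bass: a sixth above A in G major is F#.
The chord tones are A, C, E, F#, giving F# half-diminished seventh.

F# half-diminished seventh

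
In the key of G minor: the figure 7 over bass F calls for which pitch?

Counting 6 letter steps above F lands on E; in G minor, that letter is Eb.

Eb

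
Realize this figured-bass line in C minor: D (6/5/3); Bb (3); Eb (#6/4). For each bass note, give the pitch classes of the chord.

D, F, Ab, Bb | Bb, D, F | Eb, Ab, C#

D (6/5/3): D, F, Ab, Bb.
Bb (5/3): Bb, D, F.
Eb (#6/4): Eb, Ab, C#.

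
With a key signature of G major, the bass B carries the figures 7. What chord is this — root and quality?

B minor seventh

The figures 7 indicate a seventh chord in root position.
In root position the bass is the root, so the root is B.
The chord tones are B, D, F#, A, giving B minor seventh.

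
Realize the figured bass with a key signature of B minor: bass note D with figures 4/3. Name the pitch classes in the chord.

D, F#, G, B

The written figures 4/3 are shorthand for 6/4/3: the 6 is implied.
A third above D in this key is F#.
A fourth above D in this key is G.
A sixth above D in this key is B.
Together with the bass D, this spells G major seventh in second inversion.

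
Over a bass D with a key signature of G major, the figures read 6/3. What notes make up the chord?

D, F#, B

A third above D in this key is F#.
A sixth above D in this key is B.
Together with the bass D, this spells B minor in first inversion.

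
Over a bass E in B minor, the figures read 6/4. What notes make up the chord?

A fourth above E in this key is A.
A sixth above E in this key is C#.
Together with the bass E, this spells A major in second inversion.

E, A, C#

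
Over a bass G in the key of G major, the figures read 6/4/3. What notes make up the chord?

G, B, C, E

A third above G in this key is B.
A fourth above G in this key is C.
A sixth above G in this key is E.
Together with the bass G, this spells C major seventh in second inversion.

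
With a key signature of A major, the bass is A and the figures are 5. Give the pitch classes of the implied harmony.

A, C#, E

The written figures 5 are shorthand for 5/3: the 3 is implied.
A third above A in this key is C#.
A fifth above A in this key is E.
Together with the bass A, this spells A major in root position.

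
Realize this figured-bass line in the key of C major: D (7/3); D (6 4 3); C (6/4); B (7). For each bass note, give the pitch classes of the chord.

D (7/5/3): D, F, A, C.
D (6/4/3): D, F, G, B.
C (6/4): C, F, A.
B (7/5/3): B, D, F, A.

D, F, A, C | D, F, G, B | C, F, A | B, D, F, A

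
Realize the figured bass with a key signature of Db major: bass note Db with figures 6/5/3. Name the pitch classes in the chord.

Db, F, Ab, Bb

A third above Db in this key is F.
A fifth above Db in this key is Ab.
A sixth above Db in this key is Bb.
Together with the bass Db, this spells Bb minor seventh in first inversion.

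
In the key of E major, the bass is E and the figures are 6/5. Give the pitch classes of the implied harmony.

The written figures 6/5 are shorthand for 6/5/3: the 3 is implied.
A third above E in this key is G#.
A fifth above E in this key is B.
A sixth above E in this key is C#.
Together with the bass E, this spells C# minor seventh in first inversion.

E, G#, B, C#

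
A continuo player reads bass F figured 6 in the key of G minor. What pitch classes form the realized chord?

F, A, D

The written figures 6 are shorthand for 6/3: the 3 is implied.
A third above F in this key is A.
A sixth above F in this key is D.
Together with the bass F, this spells D minor in first inversion.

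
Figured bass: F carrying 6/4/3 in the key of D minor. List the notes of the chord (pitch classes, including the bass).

F, A, Bb, D

A third above F in this key is A.
A fourth above F in this key is Bb.
A sixth above F in this key is D.
Together with the bass F, this spells Bb major seventh in second inversion.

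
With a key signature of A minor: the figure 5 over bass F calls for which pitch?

C

Counting 4 letter steps above F lands on C; in A minor, that letter is C.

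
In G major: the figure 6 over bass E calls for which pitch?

C

Counting 5 letter steps above E lands on C; in G major, that letter is C.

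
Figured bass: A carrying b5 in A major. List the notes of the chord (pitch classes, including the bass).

The written figures b5 are shorthand for 5/3: the 3 is implied.
A third above A in this key is C#.
A fifth above A in this key is E, lowered to Eb by the flat.

A, C#, Eb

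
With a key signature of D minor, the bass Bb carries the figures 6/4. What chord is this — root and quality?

E diminished

The figures 6/4 indicate a triad in second inversion.
In second inversion the root lies a fourth above the bass: a fourth above Bb in D minor is E.
The chord tones are Bb, E, G, giving E diminished.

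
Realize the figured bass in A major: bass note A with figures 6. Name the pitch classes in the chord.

The written figures 6 are shorthand for 6/3: the 3 is implied.
A third above A in this key is C#.
A sixth above A in this key is F#.
Together with the bass A, this spells F# minor in first inversion.

A, C#, F#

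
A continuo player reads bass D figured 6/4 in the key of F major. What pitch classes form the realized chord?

D, G, Bb

A fourth above D in this key is G.
A sixth above D in this key is Bb.
Together with the bass D, this spells G minor in second inversion.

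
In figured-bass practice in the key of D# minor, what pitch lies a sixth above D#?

Counting 5 letter steps above D# lands on B; in D# minor, that letter is B.

B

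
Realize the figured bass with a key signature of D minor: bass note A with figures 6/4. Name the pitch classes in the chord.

A, D, F

A fourth above A in this key is D.
A sixth above A in this key is F.
Together with the bass A, this spells D minor in second inversion.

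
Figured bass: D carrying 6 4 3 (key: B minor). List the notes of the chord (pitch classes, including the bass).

A third above D in this key is F#.
A fourth above D in this key is G.
A sixth above D in this key is B.
Together with the bass D, this spells G major seventh in second inversion.

D, F#, G, B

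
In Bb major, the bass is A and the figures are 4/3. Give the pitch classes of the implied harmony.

The written figures 4/3 are shorthand for 6/4/3: the 6 is implied.
A third above A in this key is C.
A fourth above A in this key is D.
A sixth above A in this key is F.
Together with the bass A, this spells D minor seventh in second inversion.

A, C, D, F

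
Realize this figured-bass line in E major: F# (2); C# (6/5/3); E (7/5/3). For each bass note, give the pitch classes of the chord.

F#, G#, B, D# | C#, E, G#, A | E, G#, B, D#

F# (6/4/2): F#, G#, B, D#.
C# (6/5/3): C#, E, G#, A.
E (7/5/3): E, G#, B, D#.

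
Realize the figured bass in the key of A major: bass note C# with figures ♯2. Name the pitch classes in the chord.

The written figures ♯2 are shorthand for 6/4/2: the 6/4 are implied.
A second above C# in this key is D, raised to D# by the sharp.
A fourth above C# in this key is F#.
A sixth above C# in this key is A.
Together with the bass C#, this spells D# half-diminished seventh in third inversion.

C#, D#, F#, A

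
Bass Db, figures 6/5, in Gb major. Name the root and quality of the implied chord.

The figures 6/5 indicate a seventh chord in first inversion.
In first inversion the root lies a sixth above the bass: a sixth above Db in Gb major is Bb.
The chord tones are Db, F, Ab, Bb, giving Bb minor seventh.

Bb minor seventh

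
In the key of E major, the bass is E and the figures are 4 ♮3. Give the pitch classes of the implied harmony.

The written figures 4 ♮3 are shorthand for 6/4/3: the 6 is implied.
A third above E in this key is G#, made natural (G) by the ♮ figure.
A fourth above E in this key is A.
A sixth above E in this key is C#.
Together with the bass E, this spells A dominant seventh in second inversion.

E, G, A, C#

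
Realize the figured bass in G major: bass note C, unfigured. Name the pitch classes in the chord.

C, E, G

An unfigured bass implies 5/3.
A third above C in this key is E.
A fifth above C in this key is G.
Together with the bass C, this spells C major in root position.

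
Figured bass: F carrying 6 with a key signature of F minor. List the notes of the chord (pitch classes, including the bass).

The written figures 6 are shorthand for 6/3: the 3 is implied.
A third above F in this key is Ab.
A sixth above F in this key is Db.
Together with the bass F, this spells Db major in first inversion.

F, Ab, Db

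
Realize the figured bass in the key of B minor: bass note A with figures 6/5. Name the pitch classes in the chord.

The written figures 6/5 are shorthand for 6/5/3: the 3 is implied.
A third above A in this key is C#.
A fifth above A in this key is E.
A sixth above A in this key is F#.
Together with the bass A, this spells F# minor seventh in first inversion.

A, C#, E, F#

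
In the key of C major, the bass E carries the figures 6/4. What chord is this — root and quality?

A minor

The figures 6/4 indicate a triad in second inversion.
In second inversion the root lies a fourth above the bass: a fourth above E in C major is A.
The chord tones are E, A, C, giving A minor.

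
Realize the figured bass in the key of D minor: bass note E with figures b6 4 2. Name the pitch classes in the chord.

A second above E in this key is F.
A fourth above E in this key is A.
A sixth above E in this key is C, lowered to Cb by the flat.

E, F, A, Cb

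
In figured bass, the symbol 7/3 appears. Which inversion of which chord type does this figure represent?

seventh chord, root position

7/3 is shorthand for 7/5/3.
Intervals of 7/5/3 above the bass form a seventh chord; the bass is the root, so this is root position.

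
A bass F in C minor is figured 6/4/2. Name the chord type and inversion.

Intervals of 6/4/2 above the bass form a seventh chord; the bass is the seventh, so this is third inversion.

seventh chord, third inversion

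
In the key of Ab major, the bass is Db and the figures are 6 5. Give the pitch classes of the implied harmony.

The written figures 6 5 are shorthand for 6/5/3: the 3 is implied.
A third above Db in this key is F.
A fifth above Db in this key is Ab.
A sixth above Db in this key is Bb.
Together with the bass Db, this spells Bb minor seventh in first inversion.

Db, F, Ab, Bb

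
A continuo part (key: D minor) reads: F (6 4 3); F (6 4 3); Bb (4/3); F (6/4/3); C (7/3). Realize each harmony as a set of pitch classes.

F (6/4/3): F, A, Bb, D.
F (6/4/3): F, A, Bb, D.
Bb (6/4/3): Bb, D, E, G.
F (6/4/3): F, A, Bb, D.
C (7/5/3): C, E, G, Bb.

F, A, Bb, D | F, A, Bb, D | Bb, D, E, G | F, A, Bb, D | C, E, G, Bb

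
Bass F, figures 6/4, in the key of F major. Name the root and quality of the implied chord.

The figures 6/4 indicate a triad in second inversion.
In second inversion the root lies a fourth above the bass: a fourth above F in F major is Bb.
The chord tones are F, Bb, D, giving Bb major.

Bb major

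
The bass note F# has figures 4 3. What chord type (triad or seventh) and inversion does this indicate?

4 3 is shorthand for 6/4/3.
Intervals of 6/4/3 above the bass form a seventh chord; the bass is the fifth, so this is second inversion.

seventh chord, second inversion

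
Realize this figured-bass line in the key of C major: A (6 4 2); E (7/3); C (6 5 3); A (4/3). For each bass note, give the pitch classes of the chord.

A, B, D, F | E, G, B, D | C, E, G, A | A, C, D, F

A (6/4/2): A, B, D, F.
E (7/5/3): E, G, B, D.
C (6/5/3): C, E, G, A.
A (6/4/3): A, C, D, F.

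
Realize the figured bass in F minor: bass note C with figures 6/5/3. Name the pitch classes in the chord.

C, Eb, G, Ab

A third above C in this key is Eb.
A fifth above C in this key is G.
A sixth above C in this key is Ab.
Together with the bass C, this spells Ab major seventh in first inversion.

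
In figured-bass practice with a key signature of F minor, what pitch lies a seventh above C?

Bb

Counting 6 letter steps above C lands on B; in F minor, that letter is Bb.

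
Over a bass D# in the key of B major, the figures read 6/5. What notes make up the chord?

The written figures 6/5 are shorthand for 6/5/3: the 3 is implied.
A third above D# in this key is F#.
A fifth above D# in this key is A#.
A sixth above D# in this key is B.
Together with the bass D#, this spells B major seventh in first inversion.

D#, F#, A#, B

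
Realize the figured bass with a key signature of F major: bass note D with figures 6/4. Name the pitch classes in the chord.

D, G, Bb

A fourth above D in this key is G.
A sixth above D in this key is Bb.
Together with the bass D, this spells G minor in second inversion.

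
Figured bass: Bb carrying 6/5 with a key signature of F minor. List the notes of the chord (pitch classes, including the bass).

The written figures 6/5 are shorthand for 6/5/3: the 3 is implied.
A third above Bb in this key is Db.
A fifth above Bb in this key is F.
A sixth above Bb in this key is G.
Together with the bass Bb, this spells G half-diminished seventh in first inversion.

Bb, Db, F, G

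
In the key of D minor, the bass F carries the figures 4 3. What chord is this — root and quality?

The figures 4 3 indicate a seventh chord in second inversion.
In second inversion the root lies a fourth above the bass: a fourth above F in D minor is Bb.
The chord tones are F, A, Bb, D, giving Bb major seventh.

Bb major seventh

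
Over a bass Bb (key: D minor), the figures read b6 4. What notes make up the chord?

Bb, E, Gb

A fourth above Bb in this key is E.
A sixth above Bb in this key is G, lowered to Gb by the flat.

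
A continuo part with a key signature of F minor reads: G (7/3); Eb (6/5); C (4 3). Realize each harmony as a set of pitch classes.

G (7/5/3): G, Bb, Db, F.
Eb (6/5/3): Eb, G, Bb, C.
C (6/4/3): C, Eb, F, Ab.

G, Bb, Db, F | Eb, G, Bb, C | C, Eb, F, Ab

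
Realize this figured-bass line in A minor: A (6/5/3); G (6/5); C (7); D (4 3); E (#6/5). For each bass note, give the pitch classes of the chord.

A, C, E, F | G, B, D, E | C, E, G, B | D, F, G, B | E, G, B, C#

A (6/5/3): A, C, E, F.
G (6/5/3): G, B, D, E.
C (7/5/3): C, E, G, B.
D (6/4/3): D, F, G, B.
E (#6/5/3): E, G, B, C#.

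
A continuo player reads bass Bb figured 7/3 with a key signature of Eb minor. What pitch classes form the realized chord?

Bb, Db, F, Ab

The written figures 7/3 are shorthand for 7/5/3: the 5 is implied.
A third above Bb in this key is Db.
A fifth above Bb in this key is F.
A seventh above Bb in this key is Ab.
Together with the bass Bb, this spells Bb minor seventh in root position.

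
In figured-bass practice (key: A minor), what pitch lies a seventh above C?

Counting 6 letter steps above C lands on B; in A minor, that letter is B.

B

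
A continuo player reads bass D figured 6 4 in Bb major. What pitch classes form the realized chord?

D, G, Bb

A fourth above D in this key is G.
A sixth above D in this key is Bb.
Together with the bass D, this spells G minor in second inversion.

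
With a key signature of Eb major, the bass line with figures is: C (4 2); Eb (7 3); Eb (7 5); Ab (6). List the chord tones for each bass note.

C, D, F, Ab | Eb, G, Bb, D | Eb, G, Bb, D | Ab, C, F

C (6/4/2): C, D, F, Ab.
Eb (7/5/3): Eb, G, Bb, D.
Eb (7/5/3): Eb, G, Bb, D.
Ab (6/3): Ab, C, F.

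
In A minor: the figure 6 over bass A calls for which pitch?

Counting 5 letter steps above A lands on F; in A minor, that letter is F.

F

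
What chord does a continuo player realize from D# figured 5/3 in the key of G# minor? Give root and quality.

The figures 5/3 indicate a triad in root position.
In root position the bass is the root, so the root is D#.
The chord tones are D#, F#, A#, giving D# minor.

D# minor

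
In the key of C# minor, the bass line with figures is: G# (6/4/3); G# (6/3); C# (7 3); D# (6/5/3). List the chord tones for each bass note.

G# (6/4/3): G#, B, C#, E.
G# (6/3): G#, B, E.
C# (7/5/3): C#, E, G#, B.
D# (6/5/3): D#, F#, A, B.

G#, B, C#, E | G#, B, E | C#, E, G#, B | D#, F#, A, B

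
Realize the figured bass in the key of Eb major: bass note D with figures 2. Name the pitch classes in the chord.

The written figures 2 are shorthand for 6/4/2: the 6/4 are implied.
A second above D in this key is Eb.
A fourth above D in this key is G.
A sixth above D in this key is Bb.
Together with the bass D, this spells Eb major seventh in third inversion.

D, Eb, G, Bb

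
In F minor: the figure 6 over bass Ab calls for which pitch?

Counting 5 letter steps above Ab lands on F; in F minor, that letter is F.

F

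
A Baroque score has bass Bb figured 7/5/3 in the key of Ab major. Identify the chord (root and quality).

The figures 7/5/3 indicate a seventh chord in root position.
In root position the bass is the root, so the root is Bb.
The chord tones are Bb, Db, F, Ab, giving Bb minor seventh.

Bb minor seventh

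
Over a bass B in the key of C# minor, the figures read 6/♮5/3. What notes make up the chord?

B, D#, F, G#

A third above B in this key is D#.
A fifth above B in this key is F#, made natural (F) by the ♮ figure.
A sixth above B in this key is G#.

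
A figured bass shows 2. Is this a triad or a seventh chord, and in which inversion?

seventh chord, third inversion

2 is shorthand for 6/4/2.
Intervals of 6/4/2 above the bass form a seventh chord; the bass is the seventh, so this is third inversion.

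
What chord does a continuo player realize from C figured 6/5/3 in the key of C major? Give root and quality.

A minor seventh

The figures 6/5/3 indicate a seventh chord in first inversion.
In first inversion the root lies a sixth above the bass: a sixth above C in C major is A.
The chord tones are C, E, G, A, giving A minor seventh.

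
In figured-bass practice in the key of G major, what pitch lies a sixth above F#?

D

Counting 5 letter steps above F# lands on D; in G major, that letter is D.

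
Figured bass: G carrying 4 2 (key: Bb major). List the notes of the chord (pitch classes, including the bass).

The written figures 4 2 are shorthand for 6/4/2: the 6 is implied.
A second above G in this key is A.
A fourth above G in this key is C.
A sixth above G in this key is Eb.
Together with the bass G, this spells A half-diminished seventh in third inversion.

G, A, C, Eb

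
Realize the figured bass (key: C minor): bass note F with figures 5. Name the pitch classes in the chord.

The written figures 5 are shorthand for 5/3: the 3 is implied.
A third above F in this key is Ab.
A fifth above F in this key is C.
Together with the bass F, this spells F minor in root position.

F, Ab, C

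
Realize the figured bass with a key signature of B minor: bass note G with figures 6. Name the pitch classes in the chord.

G, B, E

The written figures 6 are shorthand for 6/3: the 3 is implied.
A third above G in this key is B.
A sixth above G in this key is E.
Together with the bass G, this spells E minor in first inversion.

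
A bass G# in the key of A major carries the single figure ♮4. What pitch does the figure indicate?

Counting 3 letter steps above G# lands on C; in A major, that letter is C#.
The ♮4 figure makes it natural, giving C.

C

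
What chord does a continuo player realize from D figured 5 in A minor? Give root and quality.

D minor

The figures 5 indicate a triad in root position.
In root position the bass is the root, so the root is D.
The chord tones are D, F, A, giving D minor.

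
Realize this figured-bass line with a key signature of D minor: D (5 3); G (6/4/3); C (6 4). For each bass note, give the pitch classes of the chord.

D, F, A | G, Bb, C, E | C, F, A

D (5/3): D, F, A.
G (6/4/3): G, Bb, C, E.
C (6/4): C, F, A.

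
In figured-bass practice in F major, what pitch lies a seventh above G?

F

Counting 6 letter steps above G lands on F; in F major, that letter is F.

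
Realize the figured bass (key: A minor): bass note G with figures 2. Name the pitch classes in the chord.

The written figures 2 are shorthand for 6/4/2: the 6/4 are implied.
A second above G in this key is A.
A fourth above G in this key is C.
A sixth above G in this key is E.
Together with the bass G, this spells A minor seventh in third inversion.

G, A, C, E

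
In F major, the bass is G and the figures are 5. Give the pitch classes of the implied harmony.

The written figures 5 are shorthand for 5/3: the 3 is implied.
A third above G in this key is Bb.
A fifth above G in this key is D.
Together with the bass G, this spells G minor in root position.

G, Bb, D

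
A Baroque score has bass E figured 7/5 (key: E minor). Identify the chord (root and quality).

The figures 7/5 indicate a seventh chord in root position.
In root position the bass is the root, so the root is E.
The chord tones are E, G, B, D, giving E minor seventh.

E minor seventh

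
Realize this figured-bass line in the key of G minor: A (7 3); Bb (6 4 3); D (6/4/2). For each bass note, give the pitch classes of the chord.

A, C, Eb, G | Bb, D, Eb, G | D, Eb, G, Bb

A (7/5/3): A, C, Eb, G.
Bb (6/4/3): Bb, D, Eb, G.
D (6/4/2): D, Eb, G, Bb.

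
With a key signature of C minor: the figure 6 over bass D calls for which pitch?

Bb

Counting 5 letter steps above D lands on B; in C minor, that letter is Bb.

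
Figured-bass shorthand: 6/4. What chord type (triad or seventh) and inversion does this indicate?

triad, second inversion

Intervals of 6/4 above the bass form a triad; the bass is the fifth, so this is second inversion.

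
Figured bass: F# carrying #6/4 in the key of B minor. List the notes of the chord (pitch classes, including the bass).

F#, B, D#

A fourth above F# in this key is B.
A sixth above F# in this key is D, raised to D# by the sharp.
Together with the bass F#, this spells B major in second inversion.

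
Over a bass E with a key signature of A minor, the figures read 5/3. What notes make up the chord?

A third above E in this key is G.
A fifth above E in this key is B.
Together with the bass E, this spells E minor in root position.

E, G, B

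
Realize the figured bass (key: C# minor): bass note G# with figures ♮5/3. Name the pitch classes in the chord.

A third above G# in this key is B.
A fifth above G# in this key is D#, made natural (D) by the ♮ figure.
Together with the bass G#, this spells G# diminished in root position.

G#, B, D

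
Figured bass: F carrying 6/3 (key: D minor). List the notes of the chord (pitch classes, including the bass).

F, A, D

A third above F in this key is A.
A sixth above F in this key is D.
Together with the bass F, this spells D minor in first inversion.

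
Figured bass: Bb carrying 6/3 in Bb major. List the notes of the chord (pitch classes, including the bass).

Bb, D, G

A third above Bb in this key is D.
A sixth above Bb in this key is G.
Together with the bass Bb, this spells G minor in first inversion.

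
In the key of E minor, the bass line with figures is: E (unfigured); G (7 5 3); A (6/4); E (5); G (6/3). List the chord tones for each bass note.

E (5/3): E, G, B.
G (7/5/3): G, B, D, F#.
A (6/4): A, D, F#.
E (5/3): E, G, B.
G (6/3): G, B, E.

E, G, B | G, B, D, F# | A, D, F# | E, G, B | G, B, E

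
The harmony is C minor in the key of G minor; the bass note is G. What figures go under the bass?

6/4

G is the fifth of C minor, so the chord is in second inversion.
A triad in second inversion is figured 6/4, conventionally abbreviated 6/4.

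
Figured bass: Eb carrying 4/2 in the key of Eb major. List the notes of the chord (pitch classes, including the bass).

Eb, F, Ab, C

The written figures 4/2 are shorthand for 6/4/2: the 6 is implied.
A second above Eb in this key is F.
A fourth above Eb in this key is Ab.
A sixth above Eb in this key is C.
Together with the bass Eb, this spells F minor seventh in third inversion.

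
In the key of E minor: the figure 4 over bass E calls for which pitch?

A

Counting 3 letter steps above E lands on A; in E minor, that letter is A.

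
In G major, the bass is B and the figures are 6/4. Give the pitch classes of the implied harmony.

A fourth above B in this key is E.
A sixth above B in this key is G.
Together with the bass B, this spells E minor in second inversion.

B, E, G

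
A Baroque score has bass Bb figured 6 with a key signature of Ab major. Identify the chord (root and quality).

G diminished

The figures 6 indicate a triad in first inversion.
In first inversion the root lies a sixth above the bass: a sixth above Bb in Ab major is G.
The chord tones are Bb, Db, G, giving G diminished.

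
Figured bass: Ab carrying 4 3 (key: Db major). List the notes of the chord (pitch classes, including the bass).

The written figures 4 3 are shorthand for 6/4/3: the 6 is implied.
A third above Ab in this key is C.
A fourth above Ab in this key is Db.
A sixth above Ab in this key is F.
Together with the bass Ab, this spells Db major seventh in second inversion.

Ab, C, Db, F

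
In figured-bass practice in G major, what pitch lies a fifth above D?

Counting 4 letter steps above D lands on A; in G major, that letter is A.

A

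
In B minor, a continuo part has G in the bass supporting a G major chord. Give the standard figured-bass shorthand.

no figures

G is the root of G major, so the chord is in root position.
A triad in root position is figured 5/3, conventionally abbreviated (no figures — root-position triad).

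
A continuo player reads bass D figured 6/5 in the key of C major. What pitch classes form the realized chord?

The written figures 6/5 are shorthand for 6/5/3: the 3 is implied.
A third above D in this key is F.
A fifth above D in this key is A.
A sixth above D in this key is B.
Together with the bass D, this spells B half-diminished seventh in first inversion.

D, F, A, B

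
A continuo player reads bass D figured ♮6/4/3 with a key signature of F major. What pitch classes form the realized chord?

D, F, G, B

A third above D in this key is F.
A fourth above D in this key is G.
A sixth above D in this key is Bb, made natural (B) by the ♮ figure.
Together with the bass D, this spells G dominant seventh in second inversion.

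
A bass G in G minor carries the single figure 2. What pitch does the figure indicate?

A

Counting 1 letter step above G lands on A; in G minor, that letter is A.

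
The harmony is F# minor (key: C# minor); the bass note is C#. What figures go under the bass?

6/4

C# is the fifth of F# minor, so the chord is in second inversion.
A triad in second inversion is figured 6/4, conventionally abbreviated 6/4.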